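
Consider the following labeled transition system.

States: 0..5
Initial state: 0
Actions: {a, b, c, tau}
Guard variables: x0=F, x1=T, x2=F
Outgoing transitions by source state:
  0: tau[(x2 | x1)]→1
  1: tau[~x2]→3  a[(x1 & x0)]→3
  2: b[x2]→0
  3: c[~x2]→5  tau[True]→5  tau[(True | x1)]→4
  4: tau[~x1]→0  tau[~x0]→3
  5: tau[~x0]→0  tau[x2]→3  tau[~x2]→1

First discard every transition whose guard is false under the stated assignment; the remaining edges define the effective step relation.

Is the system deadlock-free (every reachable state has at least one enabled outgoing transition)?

Reachable = {0,1,3,4,5}
  0: tau→1  [1 out]
  1: tau→3  [1 out]
  3: c→5  tau→4  tau→5  [3 out]
  4: tau→3  [1 out]
  5: tau→0  tau→1  [2 out]

Answer: DEADLOCK-FREE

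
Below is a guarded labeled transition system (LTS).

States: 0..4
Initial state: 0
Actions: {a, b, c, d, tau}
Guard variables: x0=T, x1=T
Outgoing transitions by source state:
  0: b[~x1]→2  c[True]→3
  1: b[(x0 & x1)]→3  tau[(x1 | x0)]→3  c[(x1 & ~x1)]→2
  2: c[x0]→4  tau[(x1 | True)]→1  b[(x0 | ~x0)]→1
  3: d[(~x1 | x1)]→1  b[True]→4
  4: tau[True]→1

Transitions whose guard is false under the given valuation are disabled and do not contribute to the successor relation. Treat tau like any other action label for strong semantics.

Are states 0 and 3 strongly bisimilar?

Refine partition for ~:
  round 0: {{0,1,2,3,4}}
  round 1: {{0},{1},{2},{3},{4}}
5 equivalence class(es) (converged in 2)
class of 0: {0}; class of 3: {3}

Answer: NOT BISIMILAR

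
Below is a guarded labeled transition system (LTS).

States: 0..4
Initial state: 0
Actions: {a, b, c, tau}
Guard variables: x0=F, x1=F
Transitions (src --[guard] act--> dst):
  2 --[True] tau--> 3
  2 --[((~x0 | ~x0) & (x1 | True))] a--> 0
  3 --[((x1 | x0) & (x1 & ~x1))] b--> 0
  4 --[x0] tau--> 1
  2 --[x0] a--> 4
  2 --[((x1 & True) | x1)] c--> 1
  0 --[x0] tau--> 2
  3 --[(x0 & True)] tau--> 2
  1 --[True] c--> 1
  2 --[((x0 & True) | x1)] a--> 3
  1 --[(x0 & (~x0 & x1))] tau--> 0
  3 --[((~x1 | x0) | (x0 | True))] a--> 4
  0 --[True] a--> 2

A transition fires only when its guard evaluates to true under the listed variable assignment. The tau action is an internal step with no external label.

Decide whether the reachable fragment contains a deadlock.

Reach set: {0,2,3,4}
  0: a→2  [1 out]
  2: a→0  tau→3  [2 out]
  3: a→4  [1 out]
  4: ∅  [no exit]
witness 4: a·tau·a

Answer: DEADLOCK at state 4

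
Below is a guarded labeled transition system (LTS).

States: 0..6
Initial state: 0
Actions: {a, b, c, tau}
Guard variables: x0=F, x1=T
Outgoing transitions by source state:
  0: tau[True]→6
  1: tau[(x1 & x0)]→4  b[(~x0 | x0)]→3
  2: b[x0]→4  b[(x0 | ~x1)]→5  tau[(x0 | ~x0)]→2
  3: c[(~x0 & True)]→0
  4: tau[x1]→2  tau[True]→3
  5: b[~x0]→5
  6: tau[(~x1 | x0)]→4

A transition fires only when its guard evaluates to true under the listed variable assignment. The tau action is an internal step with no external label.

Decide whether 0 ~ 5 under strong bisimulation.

Answer: NOT BISIMILAR

Working:
Bisimulation quotient by refinement:
  round 0: {{0,1,2,3,4,5,6}}
  round 1: {{0,2,4},{1,5},{3},{6}}
  round 2: {{0},{1},{2},{3},{4},{5},{6}}
7 equivalence class(es) (converged in 3)
0∈{0}, 5∈{5}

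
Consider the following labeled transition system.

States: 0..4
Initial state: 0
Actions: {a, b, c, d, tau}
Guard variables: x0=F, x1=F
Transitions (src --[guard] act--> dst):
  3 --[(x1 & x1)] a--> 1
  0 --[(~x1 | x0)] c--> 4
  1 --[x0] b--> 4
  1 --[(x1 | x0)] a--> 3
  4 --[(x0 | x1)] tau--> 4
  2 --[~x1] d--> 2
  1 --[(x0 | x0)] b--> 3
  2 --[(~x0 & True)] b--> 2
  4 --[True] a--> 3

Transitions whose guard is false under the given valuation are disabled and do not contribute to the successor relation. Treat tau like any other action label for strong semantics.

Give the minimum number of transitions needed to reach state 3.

BFS to 3:
  L0 = {0}
  L1 = {4}
  L2 = {3}
first hit 3 at d=2 via c·a

Answer: 2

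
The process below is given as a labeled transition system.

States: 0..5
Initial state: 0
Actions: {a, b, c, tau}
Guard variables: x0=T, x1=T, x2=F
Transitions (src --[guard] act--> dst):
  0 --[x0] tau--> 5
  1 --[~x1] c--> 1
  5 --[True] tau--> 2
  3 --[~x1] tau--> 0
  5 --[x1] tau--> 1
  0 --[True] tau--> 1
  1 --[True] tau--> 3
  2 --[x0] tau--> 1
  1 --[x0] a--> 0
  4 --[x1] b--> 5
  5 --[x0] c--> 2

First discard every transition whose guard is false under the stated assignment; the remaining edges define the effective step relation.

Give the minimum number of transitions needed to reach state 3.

Answer: 2

Working:
Layered search for 3:
  L0 = {0}
  L1 = {1,5}
  L2 = {2,3}
first hit 3 at d=2 via tau·tau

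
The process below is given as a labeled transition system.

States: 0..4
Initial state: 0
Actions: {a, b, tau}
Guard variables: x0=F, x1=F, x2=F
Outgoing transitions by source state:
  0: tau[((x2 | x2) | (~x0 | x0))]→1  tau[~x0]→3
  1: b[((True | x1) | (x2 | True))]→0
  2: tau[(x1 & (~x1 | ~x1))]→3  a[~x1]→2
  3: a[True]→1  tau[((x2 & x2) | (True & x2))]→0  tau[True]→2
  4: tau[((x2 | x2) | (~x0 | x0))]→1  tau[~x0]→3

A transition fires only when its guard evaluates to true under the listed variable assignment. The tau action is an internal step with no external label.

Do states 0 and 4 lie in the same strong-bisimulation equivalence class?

Answer: BISIMILAR

Analysis:
Bisimulation quotient by refinement:
  P[0] = {{0,1,2,3,4}}
  P[1] = {{0,4},{1},{2},{3}}
4 equivalence class(es) (converged in 2)
class of 0: {0,4}; class of 4: {0,4}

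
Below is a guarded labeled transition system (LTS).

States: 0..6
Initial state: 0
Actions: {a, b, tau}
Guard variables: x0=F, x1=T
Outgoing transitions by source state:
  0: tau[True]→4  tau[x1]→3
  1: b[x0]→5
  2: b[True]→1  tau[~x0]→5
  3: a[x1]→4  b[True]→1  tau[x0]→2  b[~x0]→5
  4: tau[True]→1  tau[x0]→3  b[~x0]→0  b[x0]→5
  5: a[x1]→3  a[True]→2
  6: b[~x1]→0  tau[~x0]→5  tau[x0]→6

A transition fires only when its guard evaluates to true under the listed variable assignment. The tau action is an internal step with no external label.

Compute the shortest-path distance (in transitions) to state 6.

Layered search for 6:
  depth 0: {0}
  depth 1: {3,4}
  depth 2: {1,5}
  depth 3: {2}
6 never appears.

Answer: UNREACHABLE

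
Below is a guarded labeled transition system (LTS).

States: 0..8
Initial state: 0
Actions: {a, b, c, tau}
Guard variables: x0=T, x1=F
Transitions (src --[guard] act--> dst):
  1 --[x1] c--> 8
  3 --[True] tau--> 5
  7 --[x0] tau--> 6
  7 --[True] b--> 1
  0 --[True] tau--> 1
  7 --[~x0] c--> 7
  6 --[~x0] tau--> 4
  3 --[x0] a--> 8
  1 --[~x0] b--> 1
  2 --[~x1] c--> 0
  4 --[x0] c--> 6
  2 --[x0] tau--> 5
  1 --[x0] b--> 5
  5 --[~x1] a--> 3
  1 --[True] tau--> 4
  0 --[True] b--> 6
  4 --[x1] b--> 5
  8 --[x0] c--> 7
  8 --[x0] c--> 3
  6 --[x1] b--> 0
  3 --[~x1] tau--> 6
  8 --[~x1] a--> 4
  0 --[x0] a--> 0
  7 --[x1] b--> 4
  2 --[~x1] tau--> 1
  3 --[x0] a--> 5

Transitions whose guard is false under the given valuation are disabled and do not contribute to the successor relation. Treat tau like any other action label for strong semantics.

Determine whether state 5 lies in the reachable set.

Guard filter leaves 19 enabled edge(s).
L0 = {0}
L1 = {1,6}  cumulative {0,1,6}
L2 = {4,5}  cumulative {0,1,4,5,6}
L3 = {3}  cumulative {0,1,3,4,5,6}
L4 = {8}  cumulative {0,1,3,4,5,6,8}
L5 = {7}  cumulative {0,1,3,4,5,6,7,8}
Reach set: {0,1,3,4,5,6,7,8}
Path to 5: tau·b

Answer: REACHABLE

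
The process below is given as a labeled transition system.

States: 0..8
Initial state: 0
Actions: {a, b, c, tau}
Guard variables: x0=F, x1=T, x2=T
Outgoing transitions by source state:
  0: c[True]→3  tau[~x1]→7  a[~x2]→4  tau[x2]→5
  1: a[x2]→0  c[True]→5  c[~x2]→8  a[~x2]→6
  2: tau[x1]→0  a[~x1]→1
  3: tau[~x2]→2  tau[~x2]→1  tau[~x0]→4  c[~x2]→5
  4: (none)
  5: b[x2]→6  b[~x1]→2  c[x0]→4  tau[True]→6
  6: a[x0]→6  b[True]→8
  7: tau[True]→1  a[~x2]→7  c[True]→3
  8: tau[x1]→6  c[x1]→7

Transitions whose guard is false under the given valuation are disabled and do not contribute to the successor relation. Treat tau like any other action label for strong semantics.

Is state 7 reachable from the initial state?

After dropping false guards: 13 live edges.
L0 = {0}
L1 = {3,5}  cumulative {0,3,5}
L2 = {4,6}  cumulative {0,3,4,5,6}
L3 = {8}  cumulative {0,3,4,5,6,8}
L4 = {7}  cumulative {0,3,4,5,6,7,8}
L5 = {1}  cumulative {0,1,3,4,5,6,7,8}
Reachable = {0,1,3,4,5,6,7,8}
Path to 7: tau·b·b·c

Answer: REACHABLE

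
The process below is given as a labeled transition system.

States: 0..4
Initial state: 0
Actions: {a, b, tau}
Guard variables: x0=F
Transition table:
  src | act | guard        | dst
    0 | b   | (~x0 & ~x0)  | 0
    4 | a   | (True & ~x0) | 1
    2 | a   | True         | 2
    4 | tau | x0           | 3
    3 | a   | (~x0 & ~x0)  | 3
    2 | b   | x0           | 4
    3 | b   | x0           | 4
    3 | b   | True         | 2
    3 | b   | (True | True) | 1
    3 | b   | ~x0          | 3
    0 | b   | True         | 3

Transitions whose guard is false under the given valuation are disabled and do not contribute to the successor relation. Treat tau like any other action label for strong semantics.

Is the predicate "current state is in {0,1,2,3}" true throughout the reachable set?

Inv-set: {0,1,2,3}
Reach set: {0,1,2,3}
  0: ok
  1: ok
  2: ok
  3: ok

Answer: INVARIANT HOLDS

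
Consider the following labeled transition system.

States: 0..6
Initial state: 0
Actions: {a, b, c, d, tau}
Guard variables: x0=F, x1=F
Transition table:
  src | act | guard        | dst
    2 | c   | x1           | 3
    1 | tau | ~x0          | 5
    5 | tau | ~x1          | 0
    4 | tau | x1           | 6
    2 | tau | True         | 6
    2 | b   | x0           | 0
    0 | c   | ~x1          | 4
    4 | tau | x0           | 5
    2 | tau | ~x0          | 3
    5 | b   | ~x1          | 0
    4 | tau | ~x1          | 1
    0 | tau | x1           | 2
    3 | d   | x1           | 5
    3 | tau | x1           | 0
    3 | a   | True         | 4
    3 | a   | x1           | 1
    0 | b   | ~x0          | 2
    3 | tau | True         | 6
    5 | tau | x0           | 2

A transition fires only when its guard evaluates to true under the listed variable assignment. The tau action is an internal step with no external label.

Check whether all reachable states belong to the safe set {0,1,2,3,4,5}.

Answer: INVARIANT VIOLATED at state 6

Working:
Inv-set: {0,1,2,3,4,5}
R = {0,1,2,3,4,5,6}
  0: safe
  1: safe
  2: safe
  3: safe
  4: safe
  5: safe
  6: ✗ unsafe
witness against invariant: b·tau → 6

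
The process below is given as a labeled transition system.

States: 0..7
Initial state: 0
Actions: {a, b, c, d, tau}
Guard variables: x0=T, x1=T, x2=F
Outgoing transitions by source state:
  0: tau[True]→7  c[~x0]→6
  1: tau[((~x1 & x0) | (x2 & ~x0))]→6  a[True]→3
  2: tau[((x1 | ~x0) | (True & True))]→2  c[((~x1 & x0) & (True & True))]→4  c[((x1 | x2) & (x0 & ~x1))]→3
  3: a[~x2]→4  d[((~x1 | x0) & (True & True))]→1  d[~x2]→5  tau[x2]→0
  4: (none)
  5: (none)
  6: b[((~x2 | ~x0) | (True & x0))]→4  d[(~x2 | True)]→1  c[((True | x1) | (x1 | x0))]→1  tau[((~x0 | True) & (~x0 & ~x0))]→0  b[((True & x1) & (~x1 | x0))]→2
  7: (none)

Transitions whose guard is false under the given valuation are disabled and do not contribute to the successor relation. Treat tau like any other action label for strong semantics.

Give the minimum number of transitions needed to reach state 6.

Answer: UNREACHABLE

Analysis:
BFS to 6:
  Layer 0: {0}
  Layer 1: {7}
6 never appears.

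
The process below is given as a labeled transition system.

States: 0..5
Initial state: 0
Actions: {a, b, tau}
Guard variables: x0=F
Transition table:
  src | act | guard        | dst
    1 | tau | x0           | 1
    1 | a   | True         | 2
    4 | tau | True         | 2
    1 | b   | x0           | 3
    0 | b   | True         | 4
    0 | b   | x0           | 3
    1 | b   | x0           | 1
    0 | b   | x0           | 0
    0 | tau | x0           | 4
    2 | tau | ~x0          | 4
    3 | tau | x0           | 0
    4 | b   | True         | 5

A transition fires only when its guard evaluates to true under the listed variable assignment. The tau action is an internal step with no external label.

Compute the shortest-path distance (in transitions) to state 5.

Answer: 2

Working:
Breadth-first toward 5:
  L0 = {0}
  L1 = {4}
  L2 = {2,5}
depth(5)=2, e.g. b·b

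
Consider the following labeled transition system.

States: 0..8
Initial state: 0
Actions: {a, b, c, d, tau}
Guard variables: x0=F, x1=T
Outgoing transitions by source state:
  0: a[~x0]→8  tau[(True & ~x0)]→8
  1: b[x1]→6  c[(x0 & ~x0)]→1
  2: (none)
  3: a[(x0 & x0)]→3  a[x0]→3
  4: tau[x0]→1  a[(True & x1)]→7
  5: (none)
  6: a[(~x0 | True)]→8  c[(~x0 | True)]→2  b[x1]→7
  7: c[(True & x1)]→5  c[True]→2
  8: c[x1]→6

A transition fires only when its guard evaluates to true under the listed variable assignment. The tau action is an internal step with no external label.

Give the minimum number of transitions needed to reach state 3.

Answer: UNREACHABLE

Analysis:
Breadth-first toward 3:
  Layer 0: {0}
  Layer 1: {8}
  Layer 2: {6}
  Layer 3: {2,7}
  Layer 4: {5}
3 never appears.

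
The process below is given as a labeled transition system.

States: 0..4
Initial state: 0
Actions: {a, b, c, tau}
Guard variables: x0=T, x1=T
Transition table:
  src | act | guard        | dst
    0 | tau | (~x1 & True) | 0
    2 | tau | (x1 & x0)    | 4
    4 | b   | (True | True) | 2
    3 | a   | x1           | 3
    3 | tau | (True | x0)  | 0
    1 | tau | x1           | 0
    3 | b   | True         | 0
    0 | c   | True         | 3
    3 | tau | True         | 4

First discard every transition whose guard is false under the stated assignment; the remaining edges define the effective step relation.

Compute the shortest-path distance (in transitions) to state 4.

Layered search for 4:
  depth 0: {0}
  depth 1: {3}
  depth 2: {4}
4 enters at depth 2; path c·tau

Answer: 2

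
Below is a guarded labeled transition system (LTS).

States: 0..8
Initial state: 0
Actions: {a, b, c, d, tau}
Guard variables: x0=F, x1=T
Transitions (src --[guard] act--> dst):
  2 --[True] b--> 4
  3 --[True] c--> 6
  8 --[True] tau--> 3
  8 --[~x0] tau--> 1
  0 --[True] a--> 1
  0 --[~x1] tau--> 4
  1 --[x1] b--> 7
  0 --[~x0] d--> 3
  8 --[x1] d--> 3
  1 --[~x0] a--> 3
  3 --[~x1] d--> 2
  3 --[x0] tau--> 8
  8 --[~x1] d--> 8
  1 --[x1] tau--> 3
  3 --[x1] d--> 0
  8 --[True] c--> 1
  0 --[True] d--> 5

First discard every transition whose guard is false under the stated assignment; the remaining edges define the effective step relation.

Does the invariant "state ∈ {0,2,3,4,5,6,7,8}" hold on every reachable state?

Answer: INVARIANT VIOLATED at state 1

Trace:
Safe = {0,2,3,4,5,6,7,8}
Reach set: {0,1,3,5,6,7}
  0: ok
  1: outside
  3: ok
  5: ok
  6: ok
  7: ok
reach 1 via a — violates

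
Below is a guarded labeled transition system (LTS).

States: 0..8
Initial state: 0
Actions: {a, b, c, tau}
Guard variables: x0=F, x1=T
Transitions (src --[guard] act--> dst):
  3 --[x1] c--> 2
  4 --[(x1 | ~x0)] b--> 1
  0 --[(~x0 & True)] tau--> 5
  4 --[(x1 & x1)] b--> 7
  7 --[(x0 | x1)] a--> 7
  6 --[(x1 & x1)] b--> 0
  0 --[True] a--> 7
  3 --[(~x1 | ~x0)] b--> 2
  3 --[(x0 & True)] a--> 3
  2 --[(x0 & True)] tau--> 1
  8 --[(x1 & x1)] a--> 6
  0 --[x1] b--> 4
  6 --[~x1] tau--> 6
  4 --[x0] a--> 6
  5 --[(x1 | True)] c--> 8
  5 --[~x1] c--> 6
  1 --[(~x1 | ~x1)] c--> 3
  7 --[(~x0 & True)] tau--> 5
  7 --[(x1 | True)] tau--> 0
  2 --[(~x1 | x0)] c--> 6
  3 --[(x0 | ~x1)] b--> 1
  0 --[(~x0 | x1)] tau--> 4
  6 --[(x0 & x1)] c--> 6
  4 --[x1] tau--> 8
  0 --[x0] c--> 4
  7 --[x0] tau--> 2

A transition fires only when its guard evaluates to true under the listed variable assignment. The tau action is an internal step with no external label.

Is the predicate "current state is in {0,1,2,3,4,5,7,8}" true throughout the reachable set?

Allowed set {0,1,2,3,4,5,7,8}
Reach set: {0,1,4,5,6,7,8}
  0: ok
  1: ok
  4: ok
  5: ok
  6: outside
  7: ok
  8: ok
counterexample path to 6: tau·tau·a

Answer: INVARIANT VIOLATED at state 6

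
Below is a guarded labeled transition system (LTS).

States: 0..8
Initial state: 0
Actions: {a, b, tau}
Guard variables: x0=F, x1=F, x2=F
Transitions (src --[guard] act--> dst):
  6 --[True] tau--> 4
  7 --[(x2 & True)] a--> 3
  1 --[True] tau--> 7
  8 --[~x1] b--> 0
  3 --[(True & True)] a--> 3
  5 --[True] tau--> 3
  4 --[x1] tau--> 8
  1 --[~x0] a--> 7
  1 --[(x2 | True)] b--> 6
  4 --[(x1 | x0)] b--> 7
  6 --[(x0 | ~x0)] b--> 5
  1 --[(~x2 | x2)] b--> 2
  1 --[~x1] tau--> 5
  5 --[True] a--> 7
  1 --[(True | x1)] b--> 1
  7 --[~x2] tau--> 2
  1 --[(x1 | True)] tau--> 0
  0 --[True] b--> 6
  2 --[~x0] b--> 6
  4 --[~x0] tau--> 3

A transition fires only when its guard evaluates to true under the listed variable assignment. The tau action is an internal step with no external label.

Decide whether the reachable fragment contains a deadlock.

Answer: DEADLOCK-FREE

Analysis:
Reach set: {0,2,3,4,5,6,7}
  0: b→6  [1 exit(s)]
  2: b→6  [1 exit(s)]
  3: a→3  [1 exit(s)]
  4: tau→3  [1 exit(s)]
  5: a→7  tau→3  [2 exit(s)]
  6: b→5  tau→4  [2 exit(s)]
  7: tau→2  [1 exit(s)]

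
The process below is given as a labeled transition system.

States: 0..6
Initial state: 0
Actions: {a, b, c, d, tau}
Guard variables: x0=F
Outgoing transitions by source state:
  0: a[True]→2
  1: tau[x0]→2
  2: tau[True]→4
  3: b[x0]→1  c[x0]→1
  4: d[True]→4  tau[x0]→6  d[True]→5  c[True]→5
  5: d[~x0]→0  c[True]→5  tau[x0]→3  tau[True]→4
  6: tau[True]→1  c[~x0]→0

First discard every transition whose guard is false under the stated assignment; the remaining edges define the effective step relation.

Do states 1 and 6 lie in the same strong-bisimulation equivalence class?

Refine partition for ~:
  round 0: {{0,1,2,3,4,5,6}}
  round 1: {{0},{1,3},{2},{4},{5},{6}}
stable after 2 split(s): 6 block(s)
1∈{1,3}, 6∈{6}

Answer: NOT BISIMILAR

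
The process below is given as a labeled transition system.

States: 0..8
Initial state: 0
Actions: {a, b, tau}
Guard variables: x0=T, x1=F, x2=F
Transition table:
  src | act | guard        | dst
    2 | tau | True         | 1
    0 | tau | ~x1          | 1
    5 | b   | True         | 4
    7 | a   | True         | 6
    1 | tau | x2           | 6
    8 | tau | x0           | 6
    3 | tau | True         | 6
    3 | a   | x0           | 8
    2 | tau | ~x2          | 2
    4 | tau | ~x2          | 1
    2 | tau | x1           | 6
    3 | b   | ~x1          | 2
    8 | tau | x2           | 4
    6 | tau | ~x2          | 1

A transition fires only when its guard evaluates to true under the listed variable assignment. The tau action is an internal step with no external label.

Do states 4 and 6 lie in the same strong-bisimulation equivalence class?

Answer: BISIMILAR

Working:
Compute ~ classes (split until stable):
  P[0] = {{0,1,2,3,4,5,6,7,8}}
  P[1] = {{0,2,4,6,8},{1},{3},{5},{7}}
  P[2] = {{0,4,6},{1},{2},{3},{5},{7},{8}}
7 equivalence class(es) (converged in 3)
4∈{0,4,6}, 6∈{0,4,6}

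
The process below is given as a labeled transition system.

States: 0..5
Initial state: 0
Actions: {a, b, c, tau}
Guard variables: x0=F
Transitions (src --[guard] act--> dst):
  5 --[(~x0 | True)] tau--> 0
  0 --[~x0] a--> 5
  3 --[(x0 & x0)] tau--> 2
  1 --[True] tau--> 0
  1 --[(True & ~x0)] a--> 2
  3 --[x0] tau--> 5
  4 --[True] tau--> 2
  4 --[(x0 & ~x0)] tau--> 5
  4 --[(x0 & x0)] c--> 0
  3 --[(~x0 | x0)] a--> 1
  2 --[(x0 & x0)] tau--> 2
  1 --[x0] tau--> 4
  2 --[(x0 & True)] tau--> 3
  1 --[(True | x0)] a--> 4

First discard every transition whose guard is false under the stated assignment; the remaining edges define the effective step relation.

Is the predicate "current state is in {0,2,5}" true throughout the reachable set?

Answer: INVARIANT HOLDS

Working:
Safe = {0,2,5}
R = {0,5}
  0: ok
  5: ok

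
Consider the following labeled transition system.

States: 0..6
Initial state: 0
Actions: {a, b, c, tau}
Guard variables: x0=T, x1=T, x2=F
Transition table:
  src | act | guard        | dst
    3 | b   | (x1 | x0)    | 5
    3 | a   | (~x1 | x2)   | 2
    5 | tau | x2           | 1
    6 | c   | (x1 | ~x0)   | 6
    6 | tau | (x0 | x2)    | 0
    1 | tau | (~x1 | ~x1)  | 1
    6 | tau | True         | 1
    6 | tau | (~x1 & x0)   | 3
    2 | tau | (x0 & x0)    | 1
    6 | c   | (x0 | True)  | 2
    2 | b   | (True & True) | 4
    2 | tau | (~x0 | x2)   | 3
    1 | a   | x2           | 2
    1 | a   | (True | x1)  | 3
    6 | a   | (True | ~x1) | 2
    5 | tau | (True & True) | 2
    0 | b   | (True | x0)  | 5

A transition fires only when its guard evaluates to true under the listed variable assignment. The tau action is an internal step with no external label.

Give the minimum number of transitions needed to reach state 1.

Answer: 3

Analysis:
BFS to 1:
  Layer 0: {0}
  Layer 1: {5}
  Layer 2: {2}
  Layer 3: {1,4}
1 enters at depth 3; path b·tau·tau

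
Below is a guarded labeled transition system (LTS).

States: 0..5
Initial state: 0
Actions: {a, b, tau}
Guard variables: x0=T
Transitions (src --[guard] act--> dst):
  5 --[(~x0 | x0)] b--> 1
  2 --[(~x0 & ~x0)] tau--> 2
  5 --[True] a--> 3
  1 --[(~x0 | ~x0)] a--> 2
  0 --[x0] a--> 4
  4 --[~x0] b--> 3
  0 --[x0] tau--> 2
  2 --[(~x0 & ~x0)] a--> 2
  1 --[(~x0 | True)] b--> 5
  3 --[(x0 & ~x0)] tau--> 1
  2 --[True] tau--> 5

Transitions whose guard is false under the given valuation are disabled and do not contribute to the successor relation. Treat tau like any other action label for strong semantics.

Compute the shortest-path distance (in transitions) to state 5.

Layered search for 5:
  depth 0: {0}
  depth 1: {2,4}
  depth 2: {5}
depth(5)=2, e.g. tau·tau

Answer: 2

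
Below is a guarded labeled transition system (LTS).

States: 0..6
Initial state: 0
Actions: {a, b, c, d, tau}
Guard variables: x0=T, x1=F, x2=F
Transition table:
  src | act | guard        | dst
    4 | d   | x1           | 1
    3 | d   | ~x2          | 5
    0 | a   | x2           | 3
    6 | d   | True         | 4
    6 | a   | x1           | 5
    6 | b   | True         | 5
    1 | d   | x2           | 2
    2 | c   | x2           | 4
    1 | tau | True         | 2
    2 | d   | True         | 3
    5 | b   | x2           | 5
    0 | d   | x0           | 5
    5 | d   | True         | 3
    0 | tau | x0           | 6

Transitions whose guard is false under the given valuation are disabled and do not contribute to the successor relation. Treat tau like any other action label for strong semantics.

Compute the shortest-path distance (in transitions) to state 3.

Answer: 2

Trace:
Layered search for 3:
  Layer 0: {0}
  Layer 1: {5,6}
  Layer 2: {3,4}
first hit 3 at d=2 via d·d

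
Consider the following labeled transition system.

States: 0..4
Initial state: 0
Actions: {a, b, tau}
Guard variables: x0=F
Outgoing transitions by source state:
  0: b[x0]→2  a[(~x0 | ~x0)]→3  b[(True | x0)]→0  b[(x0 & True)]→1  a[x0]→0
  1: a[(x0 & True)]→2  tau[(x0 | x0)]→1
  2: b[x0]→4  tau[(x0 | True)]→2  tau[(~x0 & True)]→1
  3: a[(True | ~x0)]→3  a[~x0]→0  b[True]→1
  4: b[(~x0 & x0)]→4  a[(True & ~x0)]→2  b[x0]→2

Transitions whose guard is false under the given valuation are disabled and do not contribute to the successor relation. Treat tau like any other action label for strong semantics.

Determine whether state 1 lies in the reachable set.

Answer: REACHABLE

Working:
After dropping false guards: 8 live edges.
Layer 0: {0}
Layer 1: {3}  now seen {0,3}
Layer 2: {1}  now seen {0,1,3}
Reach set: {0,1,3}
witness 1: a·b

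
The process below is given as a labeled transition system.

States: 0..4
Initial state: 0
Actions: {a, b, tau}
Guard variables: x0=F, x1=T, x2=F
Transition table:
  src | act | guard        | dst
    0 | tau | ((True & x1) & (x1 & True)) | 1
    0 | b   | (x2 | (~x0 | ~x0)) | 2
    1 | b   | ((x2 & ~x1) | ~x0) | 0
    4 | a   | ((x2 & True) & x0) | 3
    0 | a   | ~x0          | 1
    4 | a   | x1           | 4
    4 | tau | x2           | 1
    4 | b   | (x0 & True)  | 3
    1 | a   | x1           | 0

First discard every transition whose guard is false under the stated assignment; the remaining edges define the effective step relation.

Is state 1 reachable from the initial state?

After dropping false guards: 6 live edges.
depth 0: {0}
depth 1: {1,2}  cumulative {0,1,2}
Reach set: {0,1,2}
Path to 1: tau

Answer: REACHABLE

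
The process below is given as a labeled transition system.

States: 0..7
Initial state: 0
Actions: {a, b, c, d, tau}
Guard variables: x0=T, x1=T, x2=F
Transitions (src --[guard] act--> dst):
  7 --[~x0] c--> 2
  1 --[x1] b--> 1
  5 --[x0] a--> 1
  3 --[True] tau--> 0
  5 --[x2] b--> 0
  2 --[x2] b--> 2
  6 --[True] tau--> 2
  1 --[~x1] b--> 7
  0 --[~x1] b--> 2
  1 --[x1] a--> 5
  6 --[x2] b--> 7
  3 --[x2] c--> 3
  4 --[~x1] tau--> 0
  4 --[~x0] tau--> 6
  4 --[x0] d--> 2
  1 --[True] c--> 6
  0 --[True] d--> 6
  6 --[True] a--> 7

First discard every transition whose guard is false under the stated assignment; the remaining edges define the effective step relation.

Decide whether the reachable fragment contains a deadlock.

Reach set: {0,2,6,7}
  0: d→6  [1 out]
  2: ∅  [STUCK]
  6: a→7  tau→2  [2 out]
  7: ∅  [STUCK]
witness 2: d·tau

Answer: DEADLOCK at state 2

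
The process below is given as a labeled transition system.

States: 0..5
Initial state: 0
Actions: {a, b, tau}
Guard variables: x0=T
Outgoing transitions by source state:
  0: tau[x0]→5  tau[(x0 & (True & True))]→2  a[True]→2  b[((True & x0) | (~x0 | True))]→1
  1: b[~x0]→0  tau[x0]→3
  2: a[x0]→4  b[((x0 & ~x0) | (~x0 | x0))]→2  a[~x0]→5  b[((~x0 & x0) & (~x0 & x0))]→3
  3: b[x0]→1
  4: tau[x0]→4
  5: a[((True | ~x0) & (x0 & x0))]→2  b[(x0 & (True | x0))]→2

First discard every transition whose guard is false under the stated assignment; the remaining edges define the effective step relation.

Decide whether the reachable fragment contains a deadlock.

R = {0,1,2,3,4,5}
  0: a→2  b→1  tau→2  tau→5  [4 exit(s)]
  1: tau→3  [1 exit(s)]
  2: a→4  b→2  [2 exit(s)]
  3: b→1  [1 exit(s)]
  4: tau→4  [1 exit(s)]
  5: a→2  b→2  [2 exit(s)]

Answer: DEADLOCK-FREE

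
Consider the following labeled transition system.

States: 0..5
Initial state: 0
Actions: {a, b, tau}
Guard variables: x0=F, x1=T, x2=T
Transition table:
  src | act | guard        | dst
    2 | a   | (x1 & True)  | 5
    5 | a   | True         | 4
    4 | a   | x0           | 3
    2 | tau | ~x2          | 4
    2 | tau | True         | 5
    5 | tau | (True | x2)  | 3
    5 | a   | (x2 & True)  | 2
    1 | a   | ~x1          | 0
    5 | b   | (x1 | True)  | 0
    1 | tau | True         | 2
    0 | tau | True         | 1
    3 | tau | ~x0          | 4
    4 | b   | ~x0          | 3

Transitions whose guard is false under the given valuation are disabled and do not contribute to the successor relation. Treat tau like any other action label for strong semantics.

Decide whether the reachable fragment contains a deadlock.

Answer: DEADLOCK-FREE

Analysis:
Reach set: {0,1,2,3,4,5}
  0: tau→1  [1 exit(s)]
  1: tau→2  [1 exit(s)]
  2: a→5  tau→5  [2 exit(s)]
  3: tau→4  [1 exit(s)]
  4: b→3  [1 exit(s)]
  5: a→2  a→4  b→0  tau→3  [4 exit(s)]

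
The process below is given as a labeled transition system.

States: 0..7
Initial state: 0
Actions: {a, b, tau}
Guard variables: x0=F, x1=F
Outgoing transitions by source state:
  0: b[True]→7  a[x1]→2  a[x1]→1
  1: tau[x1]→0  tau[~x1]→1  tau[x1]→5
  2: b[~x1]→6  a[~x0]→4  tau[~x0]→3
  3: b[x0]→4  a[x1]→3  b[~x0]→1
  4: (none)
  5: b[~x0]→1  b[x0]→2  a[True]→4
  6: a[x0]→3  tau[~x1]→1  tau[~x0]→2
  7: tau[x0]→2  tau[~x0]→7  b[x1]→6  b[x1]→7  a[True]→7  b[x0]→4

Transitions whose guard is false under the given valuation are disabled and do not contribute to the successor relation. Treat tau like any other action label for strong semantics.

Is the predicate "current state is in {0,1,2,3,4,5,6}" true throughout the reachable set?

Inv-set: {0,1,2,3,4,5,6}
Reachable = {0,7}
  0: ✓
  7: outside
witness against invariant: b → 7

Answer: INVARIANT VIOLATED at state 7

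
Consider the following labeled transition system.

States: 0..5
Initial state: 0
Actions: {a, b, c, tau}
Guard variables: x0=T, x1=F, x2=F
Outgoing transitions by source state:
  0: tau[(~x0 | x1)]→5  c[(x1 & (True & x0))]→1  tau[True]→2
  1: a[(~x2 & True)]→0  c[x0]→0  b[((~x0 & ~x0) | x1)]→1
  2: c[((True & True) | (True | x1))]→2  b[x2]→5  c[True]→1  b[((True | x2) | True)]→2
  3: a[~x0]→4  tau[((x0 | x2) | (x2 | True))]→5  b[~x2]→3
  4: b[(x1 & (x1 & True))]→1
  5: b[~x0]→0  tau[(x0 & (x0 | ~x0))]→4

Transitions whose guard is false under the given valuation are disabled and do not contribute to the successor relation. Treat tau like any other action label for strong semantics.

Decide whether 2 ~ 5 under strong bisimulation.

Answer: NOT BISIMILAR

Working:
Compute ~ classes (split until stable):
  π0 = {{0,1,2,3,4,5}}
  π1 = {{0,5},{1},{2},{3},{4}}
  π2 = {{0},{1},{2},{3},{4},{5}}
Fixed point at round 3; 6 class(es).
2∈{2}, 5∈{5}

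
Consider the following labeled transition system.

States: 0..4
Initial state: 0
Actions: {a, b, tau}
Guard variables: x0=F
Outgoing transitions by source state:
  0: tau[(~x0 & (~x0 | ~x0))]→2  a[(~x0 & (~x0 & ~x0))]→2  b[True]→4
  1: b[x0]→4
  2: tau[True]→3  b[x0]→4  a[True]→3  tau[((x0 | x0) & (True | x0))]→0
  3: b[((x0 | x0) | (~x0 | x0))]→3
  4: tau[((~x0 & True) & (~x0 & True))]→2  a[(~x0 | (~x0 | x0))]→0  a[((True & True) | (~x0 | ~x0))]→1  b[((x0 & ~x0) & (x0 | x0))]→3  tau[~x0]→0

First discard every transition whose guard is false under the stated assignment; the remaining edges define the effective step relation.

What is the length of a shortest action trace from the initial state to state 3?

Answer: 2

Analysis:
Breadth-first toward 3:
  L0 = {0}
  L1 = {2,4}
  L2 = {1,3}
depth(3)=2, e.g. a·a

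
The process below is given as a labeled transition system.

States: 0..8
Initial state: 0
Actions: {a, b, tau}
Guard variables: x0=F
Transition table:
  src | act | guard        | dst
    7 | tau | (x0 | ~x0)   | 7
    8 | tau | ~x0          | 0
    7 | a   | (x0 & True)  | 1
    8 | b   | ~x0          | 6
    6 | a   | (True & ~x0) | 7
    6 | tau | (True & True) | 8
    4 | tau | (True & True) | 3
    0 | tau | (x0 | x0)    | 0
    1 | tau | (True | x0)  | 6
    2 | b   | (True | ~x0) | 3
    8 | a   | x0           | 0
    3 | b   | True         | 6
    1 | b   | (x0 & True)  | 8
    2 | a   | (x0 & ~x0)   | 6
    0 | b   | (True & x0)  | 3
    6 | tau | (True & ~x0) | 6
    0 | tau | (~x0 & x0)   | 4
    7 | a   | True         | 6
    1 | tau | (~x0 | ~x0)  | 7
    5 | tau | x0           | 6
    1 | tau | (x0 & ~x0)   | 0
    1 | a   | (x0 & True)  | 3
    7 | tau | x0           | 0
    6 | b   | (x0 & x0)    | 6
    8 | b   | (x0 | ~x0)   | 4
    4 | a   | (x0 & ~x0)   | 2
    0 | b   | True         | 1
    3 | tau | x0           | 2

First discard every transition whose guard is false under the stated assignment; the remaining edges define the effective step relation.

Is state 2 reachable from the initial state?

Answer: UNREACHABLE

Working:
After dropping false guards: 14 live edges.
Layer 0: {0}
Layer 1: {1}  cumulative {0,1}
Layer 2: {6,7}  cumulative {0,1,6,7}
Layer 3: {8}  cumulative {0,1,6,7,8}
Layer 4: {4}  cumulative {0,1,4,6,7,8}
Layer 5: {3}  cumulative {0,1,3,4,6,7,8}
Reach set: {0,1,3,4,6,7,8}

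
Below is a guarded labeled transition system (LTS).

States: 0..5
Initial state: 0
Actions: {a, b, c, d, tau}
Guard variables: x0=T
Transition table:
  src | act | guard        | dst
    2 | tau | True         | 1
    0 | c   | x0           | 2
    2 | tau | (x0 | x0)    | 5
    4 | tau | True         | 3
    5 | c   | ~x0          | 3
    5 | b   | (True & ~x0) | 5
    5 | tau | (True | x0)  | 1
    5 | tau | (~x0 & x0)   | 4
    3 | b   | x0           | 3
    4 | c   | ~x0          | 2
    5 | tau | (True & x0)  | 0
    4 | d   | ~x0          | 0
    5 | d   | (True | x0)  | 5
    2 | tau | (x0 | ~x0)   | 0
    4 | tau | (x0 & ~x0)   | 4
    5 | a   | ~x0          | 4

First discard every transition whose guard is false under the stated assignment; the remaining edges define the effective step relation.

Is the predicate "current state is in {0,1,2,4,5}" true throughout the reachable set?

Answer: INVARIANT HOLDS

Analysis:
Inv-set: {0,1,2,4,5}
Reach set: {0,1,2,5}
  0: ok
  1: ok
  2: ok
  5: ok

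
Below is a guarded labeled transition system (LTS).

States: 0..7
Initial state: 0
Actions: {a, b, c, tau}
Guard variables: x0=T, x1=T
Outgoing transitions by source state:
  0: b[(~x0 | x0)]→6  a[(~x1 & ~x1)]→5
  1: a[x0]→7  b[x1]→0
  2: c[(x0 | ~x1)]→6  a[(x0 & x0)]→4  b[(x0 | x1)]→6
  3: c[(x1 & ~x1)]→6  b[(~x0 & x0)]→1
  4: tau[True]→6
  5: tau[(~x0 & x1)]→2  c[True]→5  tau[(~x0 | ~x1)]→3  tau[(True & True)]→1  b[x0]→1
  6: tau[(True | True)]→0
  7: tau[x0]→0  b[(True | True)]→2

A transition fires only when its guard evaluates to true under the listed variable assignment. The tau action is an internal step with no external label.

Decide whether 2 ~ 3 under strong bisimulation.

Answer: NOT BISIMILAR

Analysis:
Compute ~ classes (split until stable):
  π0 = {{0,1,2,3,4,5,6,7}}
  π1 = {{0},{1},{2},{3},{4,6},{5},{7}}
  π2 = {{0},{1},{2},{3},{4},{5},{6},{7}}
Fixed point at round 3; 8 class(es).
class of 2: {2}; class of 3: {3}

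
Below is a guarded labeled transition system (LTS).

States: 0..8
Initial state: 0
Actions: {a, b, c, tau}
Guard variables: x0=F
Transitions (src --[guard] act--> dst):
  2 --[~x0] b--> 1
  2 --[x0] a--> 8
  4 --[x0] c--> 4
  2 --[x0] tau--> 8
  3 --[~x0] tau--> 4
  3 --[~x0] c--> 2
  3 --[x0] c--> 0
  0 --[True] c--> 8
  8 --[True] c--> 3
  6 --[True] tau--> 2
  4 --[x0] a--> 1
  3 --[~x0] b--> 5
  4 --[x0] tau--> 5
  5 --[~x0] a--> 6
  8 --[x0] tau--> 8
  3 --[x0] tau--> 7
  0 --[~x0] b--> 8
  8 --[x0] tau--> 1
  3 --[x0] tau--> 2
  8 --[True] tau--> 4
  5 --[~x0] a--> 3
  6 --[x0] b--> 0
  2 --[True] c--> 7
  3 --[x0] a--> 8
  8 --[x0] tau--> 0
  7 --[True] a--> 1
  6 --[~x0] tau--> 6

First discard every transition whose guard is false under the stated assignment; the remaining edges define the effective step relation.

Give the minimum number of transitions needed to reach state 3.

Answer: 2

Trace:
Layered search for 3:
  L0 = {0}
  L1 = {8}
  L2 = {3,4}
depth(3)=2, e.g. b·c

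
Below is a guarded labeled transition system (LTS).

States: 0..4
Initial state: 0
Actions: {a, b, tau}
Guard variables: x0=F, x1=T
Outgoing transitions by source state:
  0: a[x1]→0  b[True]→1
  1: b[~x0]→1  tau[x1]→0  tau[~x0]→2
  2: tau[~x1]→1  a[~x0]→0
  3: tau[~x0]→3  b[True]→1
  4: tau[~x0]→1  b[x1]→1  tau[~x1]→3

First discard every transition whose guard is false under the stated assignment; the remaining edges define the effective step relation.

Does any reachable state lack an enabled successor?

Answer: DEADLOCK-FREE

Trace:
Reachable = {0,1,2}
  0: a→0  b→1  [deg 2]
  1: b→1  tau→0  tau→2  [deg 3]
  2: a→0  [deg 1]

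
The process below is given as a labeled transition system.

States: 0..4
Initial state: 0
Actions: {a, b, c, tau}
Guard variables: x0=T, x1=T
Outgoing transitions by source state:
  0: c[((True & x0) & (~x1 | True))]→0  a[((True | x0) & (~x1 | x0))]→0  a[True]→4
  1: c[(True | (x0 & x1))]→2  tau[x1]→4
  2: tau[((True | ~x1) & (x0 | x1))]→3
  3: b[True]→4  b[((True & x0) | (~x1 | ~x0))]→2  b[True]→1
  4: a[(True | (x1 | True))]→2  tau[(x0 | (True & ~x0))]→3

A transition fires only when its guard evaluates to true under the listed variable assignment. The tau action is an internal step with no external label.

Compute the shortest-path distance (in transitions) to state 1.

Answer: 3

Working:
BFS to 1:
  Layer 0: {0}
  Layer 1: {4}
  Layer 2: {2,3}
  Layer 3: {1}
first hit 1 at d=3 via a·tau·b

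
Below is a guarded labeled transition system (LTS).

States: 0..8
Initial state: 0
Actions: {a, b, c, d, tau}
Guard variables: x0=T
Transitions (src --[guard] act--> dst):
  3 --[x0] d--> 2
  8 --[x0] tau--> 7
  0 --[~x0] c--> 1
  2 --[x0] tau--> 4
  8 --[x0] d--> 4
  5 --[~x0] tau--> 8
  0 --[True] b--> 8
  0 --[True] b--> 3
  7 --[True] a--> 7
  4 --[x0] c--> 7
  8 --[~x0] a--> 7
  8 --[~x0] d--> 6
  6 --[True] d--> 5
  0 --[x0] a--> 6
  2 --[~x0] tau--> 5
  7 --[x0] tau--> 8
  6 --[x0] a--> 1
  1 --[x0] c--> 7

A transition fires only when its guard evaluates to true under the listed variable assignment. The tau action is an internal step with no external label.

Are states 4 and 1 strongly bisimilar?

Compute ~ classes (split until stable):
  P[0] = {{0,1,2,3,4,5,6,7,8}}
  P[1] = {{0},{1,4},{2},{3},{5},{6},{7},{8}}
stable after 2 split(s): 8 block(s)
[4]={1,4}  [1]={1,4}

Answer: BISIMILAR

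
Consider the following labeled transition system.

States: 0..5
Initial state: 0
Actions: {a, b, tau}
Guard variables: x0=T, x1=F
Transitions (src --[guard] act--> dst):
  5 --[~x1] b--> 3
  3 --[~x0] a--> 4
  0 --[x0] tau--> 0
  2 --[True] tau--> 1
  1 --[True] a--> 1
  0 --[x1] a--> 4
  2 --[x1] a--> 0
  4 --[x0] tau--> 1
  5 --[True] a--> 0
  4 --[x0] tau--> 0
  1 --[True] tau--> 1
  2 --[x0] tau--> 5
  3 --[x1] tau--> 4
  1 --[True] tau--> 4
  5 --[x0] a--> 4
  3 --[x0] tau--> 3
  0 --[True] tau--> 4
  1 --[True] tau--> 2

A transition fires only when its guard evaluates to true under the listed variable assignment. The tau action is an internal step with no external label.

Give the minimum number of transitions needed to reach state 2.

Answer: 3

Working:
Breadth-first toward 2:
  L0 = {0}
  L1 = {4}
  L2 = {1}
  L3 = {2}
first hit 2 at d=3 via tau·tau·tau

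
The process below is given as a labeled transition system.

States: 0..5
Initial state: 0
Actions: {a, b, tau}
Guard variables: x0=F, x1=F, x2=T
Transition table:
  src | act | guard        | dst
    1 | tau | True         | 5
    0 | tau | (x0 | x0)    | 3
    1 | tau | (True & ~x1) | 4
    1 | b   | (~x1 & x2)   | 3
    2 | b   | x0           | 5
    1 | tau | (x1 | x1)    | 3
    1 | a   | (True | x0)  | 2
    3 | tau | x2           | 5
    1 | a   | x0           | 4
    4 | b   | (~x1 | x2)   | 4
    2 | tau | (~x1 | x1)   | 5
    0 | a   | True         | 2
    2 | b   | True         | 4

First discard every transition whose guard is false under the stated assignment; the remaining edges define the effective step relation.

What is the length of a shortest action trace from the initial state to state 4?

Answer: 2

Trace:
Breadth-first toward 4:
  depth 0: {0}
  depth 1: {2}
  depth 2: {4,5}
4 enters at depth 2; path a·b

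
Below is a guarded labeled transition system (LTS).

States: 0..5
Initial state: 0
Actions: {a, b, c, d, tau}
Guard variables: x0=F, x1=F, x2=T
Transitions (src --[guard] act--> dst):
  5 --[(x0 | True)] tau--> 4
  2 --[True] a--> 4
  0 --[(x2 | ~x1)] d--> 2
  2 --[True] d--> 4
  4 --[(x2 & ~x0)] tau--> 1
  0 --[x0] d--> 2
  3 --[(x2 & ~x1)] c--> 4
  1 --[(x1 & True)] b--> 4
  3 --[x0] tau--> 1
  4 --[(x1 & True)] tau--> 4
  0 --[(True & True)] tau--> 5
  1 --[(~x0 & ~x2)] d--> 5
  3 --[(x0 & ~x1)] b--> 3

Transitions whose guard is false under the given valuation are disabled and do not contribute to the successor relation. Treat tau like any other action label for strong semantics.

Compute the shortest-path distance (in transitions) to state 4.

Answer: 2

Working:
BFS to 4:
  L0 = {0}
  L1 = {2,5}
  L2 = {4}
4 enters at depth 2; path d·a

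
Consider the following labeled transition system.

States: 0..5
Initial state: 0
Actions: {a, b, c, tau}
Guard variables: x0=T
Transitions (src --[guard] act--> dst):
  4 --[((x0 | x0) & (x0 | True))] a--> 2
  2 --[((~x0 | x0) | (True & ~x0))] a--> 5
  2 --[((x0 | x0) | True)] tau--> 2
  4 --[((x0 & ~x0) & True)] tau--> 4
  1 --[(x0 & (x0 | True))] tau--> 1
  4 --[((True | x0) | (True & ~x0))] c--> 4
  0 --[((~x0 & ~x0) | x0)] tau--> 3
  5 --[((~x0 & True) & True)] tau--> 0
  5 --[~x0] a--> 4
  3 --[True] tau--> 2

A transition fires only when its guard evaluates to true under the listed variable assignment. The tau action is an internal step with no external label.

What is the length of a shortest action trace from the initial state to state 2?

Answer: 2

Working:
Breadth-first toward 2:
  Layer 0: {0}
  Layer 1: {3}
  Layer 2: {2}
depth(2)=2, e.g. tau·tau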